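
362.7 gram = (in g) 362.7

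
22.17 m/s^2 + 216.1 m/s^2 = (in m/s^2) 238.3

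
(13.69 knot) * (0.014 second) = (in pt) 279.5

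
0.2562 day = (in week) 0.0366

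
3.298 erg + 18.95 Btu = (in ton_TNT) 4.779e-06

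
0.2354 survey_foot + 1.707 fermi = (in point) 203.4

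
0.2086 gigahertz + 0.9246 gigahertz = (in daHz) 1.133e+08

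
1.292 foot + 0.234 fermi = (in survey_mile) 0.0002447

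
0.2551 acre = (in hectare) 0.1032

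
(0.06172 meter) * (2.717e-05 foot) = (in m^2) 5.111e-07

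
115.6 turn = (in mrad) 7.263e+05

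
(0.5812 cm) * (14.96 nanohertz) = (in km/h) 3.13e-10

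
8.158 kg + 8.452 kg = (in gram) 1.661e+04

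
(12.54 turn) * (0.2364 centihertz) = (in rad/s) 0.1863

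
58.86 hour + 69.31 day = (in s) 6.2e+06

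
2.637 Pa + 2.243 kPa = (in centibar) 2.246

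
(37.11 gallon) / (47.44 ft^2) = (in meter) 0.03187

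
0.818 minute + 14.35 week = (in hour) 2411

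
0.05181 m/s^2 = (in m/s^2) 0.05181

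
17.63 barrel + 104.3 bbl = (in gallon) 5121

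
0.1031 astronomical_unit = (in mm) 1.542e+13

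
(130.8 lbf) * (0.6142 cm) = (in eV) 2.23e+19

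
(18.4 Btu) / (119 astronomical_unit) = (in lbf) 2.452e-10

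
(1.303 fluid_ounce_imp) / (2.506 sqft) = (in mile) 9.881e-08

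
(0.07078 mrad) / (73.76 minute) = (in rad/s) 1.599e-08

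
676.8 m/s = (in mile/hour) 1514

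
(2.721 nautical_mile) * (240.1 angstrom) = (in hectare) 1.21e-08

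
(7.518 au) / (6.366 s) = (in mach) 5.189e+08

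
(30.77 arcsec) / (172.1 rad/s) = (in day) 1.003e-11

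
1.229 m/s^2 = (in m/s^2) 1.229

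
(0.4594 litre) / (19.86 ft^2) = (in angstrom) 2.49e+06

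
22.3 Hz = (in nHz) 2.23e+10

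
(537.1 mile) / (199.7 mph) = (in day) 0.1121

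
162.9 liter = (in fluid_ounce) 5508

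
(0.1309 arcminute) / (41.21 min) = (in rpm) 1.471e-07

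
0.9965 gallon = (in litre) 3.772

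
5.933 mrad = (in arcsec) 1224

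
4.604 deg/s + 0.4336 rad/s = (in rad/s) 0.514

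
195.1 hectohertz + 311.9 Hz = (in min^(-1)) 1.189e+06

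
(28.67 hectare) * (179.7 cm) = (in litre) 5.152e+08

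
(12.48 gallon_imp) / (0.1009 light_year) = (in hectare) 5.943e-21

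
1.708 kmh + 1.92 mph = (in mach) 0.003914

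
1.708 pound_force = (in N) 7.598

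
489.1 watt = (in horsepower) 0.6559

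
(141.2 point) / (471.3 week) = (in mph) 3.909e-10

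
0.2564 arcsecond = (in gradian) 7.914e-05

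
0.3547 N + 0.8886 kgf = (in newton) 9.069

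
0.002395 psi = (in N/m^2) 16.51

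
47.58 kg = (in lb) 104.9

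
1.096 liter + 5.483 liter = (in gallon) 1.738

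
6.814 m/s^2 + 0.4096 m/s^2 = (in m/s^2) 7.224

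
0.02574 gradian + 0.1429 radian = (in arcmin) 492.6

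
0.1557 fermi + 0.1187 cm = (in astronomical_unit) 7.935e-15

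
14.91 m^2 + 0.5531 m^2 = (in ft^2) 166.4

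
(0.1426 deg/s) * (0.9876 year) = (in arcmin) 2.665e+08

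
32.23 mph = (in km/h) 51.87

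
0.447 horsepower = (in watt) 333.3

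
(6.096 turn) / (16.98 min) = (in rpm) 0.359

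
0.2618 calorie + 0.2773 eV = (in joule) 1.095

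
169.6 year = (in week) 8843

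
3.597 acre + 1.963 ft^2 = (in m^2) 1.456e+04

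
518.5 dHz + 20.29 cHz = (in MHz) 5.205e-05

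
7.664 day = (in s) 6.622e+05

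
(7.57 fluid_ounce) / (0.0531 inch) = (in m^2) 0.166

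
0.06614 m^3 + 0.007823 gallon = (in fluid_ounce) 2237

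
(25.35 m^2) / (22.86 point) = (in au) 2.101e-08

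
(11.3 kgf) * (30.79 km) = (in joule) 3.412e+06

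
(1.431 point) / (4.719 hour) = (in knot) 5.776e-08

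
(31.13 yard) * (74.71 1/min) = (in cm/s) 3544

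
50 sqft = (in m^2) 4.645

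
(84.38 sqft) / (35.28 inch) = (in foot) 28.7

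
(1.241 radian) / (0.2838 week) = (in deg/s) 0.0004143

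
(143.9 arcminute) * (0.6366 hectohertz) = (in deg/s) 152.7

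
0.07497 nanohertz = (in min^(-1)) 4.498e-09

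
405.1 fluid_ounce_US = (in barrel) 0.07535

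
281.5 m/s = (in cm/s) 2.815e+04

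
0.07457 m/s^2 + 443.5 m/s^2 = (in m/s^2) 443.6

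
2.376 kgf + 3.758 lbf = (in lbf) 8.996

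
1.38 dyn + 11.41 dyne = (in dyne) 12.79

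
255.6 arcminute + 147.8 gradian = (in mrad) 2396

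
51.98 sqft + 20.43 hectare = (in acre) 50.48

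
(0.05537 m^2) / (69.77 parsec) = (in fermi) 2.572e-05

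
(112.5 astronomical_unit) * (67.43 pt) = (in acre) 9.893e+07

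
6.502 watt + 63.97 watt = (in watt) 70.47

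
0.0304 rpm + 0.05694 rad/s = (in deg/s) 3.445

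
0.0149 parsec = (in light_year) 0.0486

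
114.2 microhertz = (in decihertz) 0.001142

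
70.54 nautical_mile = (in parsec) 4.234e-12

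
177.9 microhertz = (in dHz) 0.001779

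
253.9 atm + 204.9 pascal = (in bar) 257.3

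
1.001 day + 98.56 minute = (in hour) 25.67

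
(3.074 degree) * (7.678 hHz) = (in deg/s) 2360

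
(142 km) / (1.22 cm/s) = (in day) 134.7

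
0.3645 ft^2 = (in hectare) 3.386e-06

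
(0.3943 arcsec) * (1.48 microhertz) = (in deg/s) 1.621e-10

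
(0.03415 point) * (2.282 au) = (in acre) 1016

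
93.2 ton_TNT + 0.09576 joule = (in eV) 2.434e+30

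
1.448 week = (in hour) 243.3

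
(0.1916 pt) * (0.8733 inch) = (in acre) 3.705e-10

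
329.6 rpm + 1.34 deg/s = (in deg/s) 1979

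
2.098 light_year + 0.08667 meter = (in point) 5.626e+19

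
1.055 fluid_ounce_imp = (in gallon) 0.007919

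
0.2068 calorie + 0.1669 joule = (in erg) 1.032e+07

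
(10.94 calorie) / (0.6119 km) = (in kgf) 0.007628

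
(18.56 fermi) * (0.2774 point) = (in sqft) 1.955e-17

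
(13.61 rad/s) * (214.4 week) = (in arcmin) 6.067e+12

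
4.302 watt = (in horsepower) 0.005769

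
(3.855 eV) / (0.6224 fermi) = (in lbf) 0.0002231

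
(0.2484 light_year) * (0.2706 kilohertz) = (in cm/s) 6.359e+19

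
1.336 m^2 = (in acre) 0.0003301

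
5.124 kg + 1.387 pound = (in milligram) 5.753e+06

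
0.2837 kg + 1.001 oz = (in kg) 0.3121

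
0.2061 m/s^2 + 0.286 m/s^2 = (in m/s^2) 0.4921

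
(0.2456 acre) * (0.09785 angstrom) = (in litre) 9.725e-06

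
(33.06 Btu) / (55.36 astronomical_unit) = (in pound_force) 9.468e-10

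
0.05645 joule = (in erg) 5.645e+05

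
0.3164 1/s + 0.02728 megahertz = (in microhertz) 2.728e+10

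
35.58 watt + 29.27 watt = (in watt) 64.85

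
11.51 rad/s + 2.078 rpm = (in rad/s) 11.73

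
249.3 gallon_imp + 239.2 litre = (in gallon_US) 362.6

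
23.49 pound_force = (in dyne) 1.045e+07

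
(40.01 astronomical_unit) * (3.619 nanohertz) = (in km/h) 7.798e+04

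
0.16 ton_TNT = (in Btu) 6.345e+05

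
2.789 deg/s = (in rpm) 0.4648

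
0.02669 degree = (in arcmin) 1.601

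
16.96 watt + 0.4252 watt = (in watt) 17.39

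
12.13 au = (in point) 5.144e+15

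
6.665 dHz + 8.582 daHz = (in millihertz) 8.649e+04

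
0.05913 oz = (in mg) 1676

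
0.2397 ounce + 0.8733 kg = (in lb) 1.94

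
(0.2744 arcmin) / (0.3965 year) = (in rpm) 6.096e-11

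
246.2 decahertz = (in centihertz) 2.462e+05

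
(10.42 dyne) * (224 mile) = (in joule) 37.56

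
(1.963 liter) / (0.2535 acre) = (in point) 0.005424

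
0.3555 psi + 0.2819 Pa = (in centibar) 2.451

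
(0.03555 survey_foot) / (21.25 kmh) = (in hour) 5.099e-07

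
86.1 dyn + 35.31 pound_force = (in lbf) 35.31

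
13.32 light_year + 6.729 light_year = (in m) 1.897e+17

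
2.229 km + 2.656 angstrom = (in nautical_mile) 1.204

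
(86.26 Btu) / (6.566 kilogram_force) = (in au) 9.448e-09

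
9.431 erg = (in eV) 5.886e+12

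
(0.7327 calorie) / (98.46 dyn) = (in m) 3114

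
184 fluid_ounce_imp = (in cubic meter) 0.005228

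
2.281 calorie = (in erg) 9.544e+07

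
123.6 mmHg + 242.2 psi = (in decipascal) 1.686e+07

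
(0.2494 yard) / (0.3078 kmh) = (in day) 3.087e-05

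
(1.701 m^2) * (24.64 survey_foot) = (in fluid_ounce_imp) 4.496e+05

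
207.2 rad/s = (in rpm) 1979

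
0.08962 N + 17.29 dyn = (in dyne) 8979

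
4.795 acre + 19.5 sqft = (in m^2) 1.941e+04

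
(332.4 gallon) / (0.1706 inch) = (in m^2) 290.4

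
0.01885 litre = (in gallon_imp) 0.004146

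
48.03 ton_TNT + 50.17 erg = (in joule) 2.01e+11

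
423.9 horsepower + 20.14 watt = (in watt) 3.161e+05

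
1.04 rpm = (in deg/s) 6.24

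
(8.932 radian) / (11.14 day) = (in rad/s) 9.28e-06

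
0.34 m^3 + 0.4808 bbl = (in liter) 416.4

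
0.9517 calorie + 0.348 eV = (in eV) 2.485e+19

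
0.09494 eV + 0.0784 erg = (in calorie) 1.874e-09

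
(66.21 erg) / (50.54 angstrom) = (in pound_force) 294.5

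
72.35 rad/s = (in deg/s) 4145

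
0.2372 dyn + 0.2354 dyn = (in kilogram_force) 4.819e-07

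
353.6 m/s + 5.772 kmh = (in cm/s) 3.552e+04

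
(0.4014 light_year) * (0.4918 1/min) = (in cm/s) 3.113e+15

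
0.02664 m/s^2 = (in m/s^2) 0.02664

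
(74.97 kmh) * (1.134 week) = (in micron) 1.428e+13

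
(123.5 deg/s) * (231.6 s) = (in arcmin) 1.716e+06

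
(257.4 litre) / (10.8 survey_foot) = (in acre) 1.932e-05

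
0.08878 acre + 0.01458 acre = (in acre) 0.1034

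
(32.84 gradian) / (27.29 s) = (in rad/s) 0.0189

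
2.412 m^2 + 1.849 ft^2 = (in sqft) 27.81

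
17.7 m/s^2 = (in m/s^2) 17.7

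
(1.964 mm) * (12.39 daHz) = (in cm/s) 24.33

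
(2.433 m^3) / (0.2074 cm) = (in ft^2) 1.263e+04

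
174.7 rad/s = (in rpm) 1668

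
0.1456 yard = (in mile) 8.273e-05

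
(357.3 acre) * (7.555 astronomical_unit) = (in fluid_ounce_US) 5.526e+22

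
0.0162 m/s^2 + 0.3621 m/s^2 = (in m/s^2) 0.3783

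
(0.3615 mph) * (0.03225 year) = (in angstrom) 1.644e+15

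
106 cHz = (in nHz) 1.06e+09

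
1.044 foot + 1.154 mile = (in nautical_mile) 1.003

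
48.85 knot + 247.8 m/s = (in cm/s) 2.729e+04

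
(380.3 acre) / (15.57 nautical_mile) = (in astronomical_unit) 3.568e-10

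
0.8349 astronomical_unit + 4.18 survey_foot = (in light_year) 1.32e-05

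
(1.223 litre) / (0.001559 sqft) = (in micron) 8.444e+06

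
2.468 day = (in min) 3554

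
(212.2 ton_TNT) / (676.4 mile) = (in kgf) 8.317e+04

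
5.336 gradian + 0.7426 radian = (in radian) 0.8264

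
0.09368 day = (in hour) 2.248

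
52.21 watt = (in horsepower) 0.07001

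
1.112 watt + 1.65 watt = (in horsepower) 0.003704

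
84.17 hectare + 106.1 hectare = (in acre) 470.2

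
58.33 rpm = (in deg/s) 350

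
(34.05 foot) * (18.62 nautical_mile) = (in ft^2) 3.852e+06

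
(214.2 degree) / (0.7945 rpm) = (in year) 1.425e-06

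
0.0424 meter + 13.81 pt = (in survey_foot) 0.1551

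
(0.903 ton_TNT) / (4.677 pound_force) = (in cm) 1.816e+10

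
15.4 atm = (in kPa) 1560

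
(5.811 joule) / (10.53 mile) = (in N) 0.0003429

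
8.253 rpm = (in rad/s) 0.8643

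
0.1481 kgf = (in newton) 1.452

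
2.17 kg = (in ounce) 76.54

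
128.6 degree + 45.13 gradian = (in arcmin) 1.015e+04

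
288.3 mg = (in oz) 0.01017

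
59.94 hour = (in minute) 3596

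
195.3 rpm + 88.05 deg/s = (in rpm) 210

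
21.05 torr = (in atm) 0.0277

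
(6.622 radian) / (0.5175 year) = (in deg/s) 2.325e-05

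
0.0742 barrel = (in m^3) 0.0118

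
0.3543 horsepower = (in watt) 264.2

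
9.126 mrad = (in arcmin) 31.37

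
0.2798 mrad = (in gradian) 0.01781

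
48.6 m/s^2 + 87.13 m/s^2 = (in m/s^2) 135.7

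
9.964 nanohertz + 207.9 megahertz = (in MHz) 207.9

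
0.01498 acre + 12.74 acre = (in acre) 12.75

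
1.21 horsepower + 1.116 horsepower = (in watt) 1734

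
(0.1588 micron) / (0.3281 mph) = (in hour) 3.007e-10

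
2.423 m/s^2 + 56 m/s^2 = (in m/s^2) 58.42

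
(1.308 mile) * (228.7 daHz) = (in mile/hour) 1.077e+07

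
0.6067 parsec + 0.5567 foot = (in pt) 5.307e+19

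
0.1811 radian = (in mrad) 181.1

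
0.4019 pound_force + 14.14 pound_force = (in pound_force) 14.54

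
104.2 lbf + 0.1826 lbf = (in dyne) 4.643e+07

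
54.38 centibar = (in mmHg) 407.9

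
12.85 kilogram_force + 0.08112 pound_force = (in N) 126.4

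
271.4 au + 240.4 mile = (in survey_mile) 2.523e+10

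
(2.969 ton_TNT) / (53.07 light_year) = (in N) 2.474e-08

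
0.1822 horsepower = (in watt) 135.9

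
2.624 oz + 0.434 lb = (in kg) 0.2712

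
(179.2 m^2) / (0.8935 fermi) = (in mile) 1.246e+14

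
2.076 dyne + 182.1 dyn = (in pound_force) 0.000414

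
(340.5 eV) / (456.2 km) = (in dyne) 1.196e-17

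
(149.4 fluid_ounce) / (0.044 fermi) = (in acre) 2.481e+10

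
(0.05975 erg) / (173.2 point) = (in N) 9.779e-08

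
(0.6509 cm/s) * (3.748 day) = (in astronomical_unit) 1.409e-08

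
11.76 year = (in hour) 1.03e+05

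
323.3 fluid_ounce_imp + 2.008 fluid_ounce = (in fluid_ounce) 312.6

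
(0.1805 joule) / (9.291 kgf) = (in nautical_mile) 1.07e-06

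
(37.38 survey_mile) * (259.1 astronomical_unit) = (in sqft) 2.51e+19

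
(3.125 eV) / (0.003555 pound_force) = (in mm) 3.166e-14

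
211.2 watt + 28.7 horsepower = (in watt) 2.161e+04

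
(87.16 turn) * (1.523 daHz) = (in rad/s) 8341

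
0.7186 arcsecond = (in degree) 0.0001996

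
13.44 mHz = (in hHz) 0.0001344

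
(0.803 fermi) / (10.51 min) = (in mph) 2.848e-18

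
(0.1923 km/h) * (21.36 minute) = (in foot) 224.6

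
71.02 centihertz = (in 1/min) 42.61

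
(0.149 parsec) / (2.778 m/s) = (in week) 2.736e+09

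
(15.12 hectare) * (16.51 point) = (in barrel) 5539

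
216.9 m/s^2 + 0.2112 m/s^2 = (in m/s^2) 217.1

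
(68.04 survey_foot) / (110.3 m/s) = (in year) 5.962e-09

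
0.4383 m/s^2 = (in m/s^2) 0.4383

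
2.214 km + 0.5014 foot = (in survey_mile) 1.376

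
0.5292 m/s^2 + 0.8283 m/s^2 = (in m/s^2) 1.357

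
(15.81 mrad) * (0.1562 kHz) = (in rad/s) 2.47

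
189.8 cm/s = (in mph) 4.246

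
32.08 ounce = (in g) 909.5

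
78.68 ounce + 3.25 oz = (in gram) 2323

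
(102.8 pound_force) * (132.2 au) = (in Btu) 8.572e+12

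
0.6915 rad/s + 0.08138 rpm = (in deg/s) 40.11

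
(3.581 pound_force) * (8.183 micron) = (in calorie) 3.115e-05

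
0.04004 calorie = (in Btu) 0.0001588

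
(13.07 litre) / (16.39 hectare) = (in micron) 0.07974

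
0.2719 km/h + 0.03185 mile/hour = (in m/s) 0.08977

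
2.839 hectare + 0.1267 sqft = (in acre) 7.015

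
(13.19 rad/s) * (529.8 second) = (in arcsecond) 1.441e+09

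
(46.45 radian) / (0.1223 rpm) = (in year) 0.000115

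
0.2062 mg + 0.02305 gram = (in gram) 0.02326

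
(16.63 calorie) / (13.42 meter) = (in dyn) 5.185e+05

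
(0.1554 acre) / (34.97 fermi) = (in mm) 1.798e+19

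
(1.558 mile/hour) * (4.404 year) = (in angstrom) 9.673e+17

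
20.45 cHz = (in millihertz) 204.5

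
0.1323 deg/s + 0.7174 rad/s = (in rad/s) 0.7197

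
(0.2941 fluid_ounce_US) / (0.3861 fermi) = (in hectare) 2.253e+06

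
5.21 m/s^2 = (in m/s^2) 5.21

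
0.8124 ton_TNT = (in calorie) 8.124e+08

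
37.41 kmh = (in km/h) 37.41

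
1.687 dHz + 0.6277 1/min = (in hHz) 0.001792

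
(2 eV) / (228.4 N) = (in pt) 3.977e-18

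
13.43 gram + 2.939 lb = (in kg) 1.347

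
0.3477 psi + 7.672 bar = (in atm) 7.595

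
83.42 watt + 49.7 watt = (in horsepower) 0.1785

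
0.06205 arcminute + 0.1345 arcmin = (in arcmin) 0.1966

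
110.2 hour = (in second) 3.967e+05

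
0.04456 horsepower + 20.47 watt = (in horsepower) 0.07201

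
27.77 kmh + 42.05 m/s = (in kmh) 179.1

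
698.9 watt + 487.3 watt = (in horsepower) 1.591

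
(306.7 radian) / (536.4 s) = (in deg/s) 32.76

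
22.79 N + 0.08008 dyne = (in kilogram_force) 2.324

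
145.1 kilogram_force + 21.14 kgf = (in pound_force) 366.5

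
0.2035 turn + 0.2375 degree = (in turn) 0.2042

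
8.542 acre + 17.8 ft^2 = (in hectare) 3.457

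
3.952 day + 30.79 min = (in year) 0.01089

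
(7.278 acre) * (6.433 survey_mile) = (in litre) 3.049e+11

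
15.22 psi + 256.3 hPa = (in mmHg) 979.3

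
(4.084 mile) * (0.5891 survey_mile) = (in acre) 1540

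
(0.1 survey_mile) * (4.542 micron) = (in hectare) 7.31e-08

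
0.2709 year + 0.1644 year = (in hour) 3813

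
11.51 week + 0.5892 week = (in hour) 2033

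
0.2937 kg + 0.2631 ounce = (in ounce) 10.62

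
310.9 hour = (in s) 1.119e+06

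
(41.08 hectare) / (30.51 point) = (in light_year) 4.034e-09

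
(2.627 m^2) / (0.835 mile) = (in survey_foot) 0.006414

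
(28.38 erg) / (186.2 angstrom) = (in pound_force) 34.26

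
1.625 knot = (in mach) 0.002455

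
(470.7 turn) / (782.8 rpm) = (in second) 36.08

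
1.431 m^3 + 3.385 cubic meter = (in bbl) 30.29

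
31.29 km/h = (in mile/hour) 19.44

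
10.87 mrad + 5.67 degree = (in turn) 0.01748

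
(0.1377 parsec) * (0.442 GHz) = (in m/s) 1.878e+24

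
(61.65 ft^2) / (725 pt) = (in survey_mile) 0.01391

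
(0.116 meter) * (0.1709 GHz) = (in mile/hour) 4.435e+07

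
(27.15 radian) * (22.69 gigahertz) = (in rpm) 5.883e+12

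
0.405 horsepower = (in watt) 302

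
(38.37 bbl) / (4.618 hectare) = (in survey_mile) 8.208e-08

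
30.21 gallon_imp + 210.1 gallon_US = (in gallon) 246.4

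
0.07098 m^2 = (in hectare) 7.098e-06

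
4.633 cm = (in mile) 2.879e-05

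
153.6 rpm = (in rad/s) 16.08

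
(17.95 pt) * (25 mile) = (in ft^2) 2742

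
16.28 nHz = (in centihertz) 1.628e-06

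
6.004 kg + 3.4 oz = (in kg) 6.1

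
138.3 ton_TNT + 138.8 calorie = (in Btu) 5.485e+08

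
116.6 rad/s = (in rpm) 1113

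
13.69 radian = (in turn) 2.179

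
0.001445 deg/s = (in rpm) 0.0002408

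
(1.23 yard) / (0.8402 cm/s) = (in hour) 0.03718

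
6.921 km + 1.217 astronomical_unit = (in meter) 1.821e+11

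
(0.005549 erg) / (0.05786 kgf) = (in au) 6.537e-21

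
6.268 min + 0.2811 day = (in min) 411.1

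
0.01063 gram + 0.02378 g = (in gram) 0.03441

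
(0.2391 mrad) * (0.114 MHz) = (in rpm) 260.3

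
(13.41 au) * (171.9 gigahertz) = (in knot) 6.703e+23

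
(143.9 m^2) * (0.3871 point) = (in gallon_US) 5.191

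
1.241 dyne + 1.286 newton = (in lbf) 0.2891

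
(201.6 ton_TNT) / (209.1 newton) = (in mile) 2.507e+06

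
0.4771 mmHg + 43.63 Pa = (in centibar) 0.1072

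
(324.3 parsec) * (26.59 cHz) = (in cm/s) 2.661e+20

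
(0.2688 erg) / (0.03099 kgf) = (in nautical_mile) 4.776e-11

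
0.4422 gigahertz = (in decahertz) 4.422e+07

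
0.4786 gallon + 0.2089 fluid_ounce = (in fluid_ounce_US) 61.47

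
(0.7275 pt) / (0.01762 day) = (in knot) 3.277e-07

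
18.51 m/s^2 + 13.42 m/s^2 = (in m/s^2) 31.93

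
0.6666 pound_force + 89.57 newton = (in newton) 92.54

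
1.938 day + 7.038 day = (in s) 7.755e+05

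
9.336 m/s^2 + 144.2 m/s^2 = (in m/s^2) 153.5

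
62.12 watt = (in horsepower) 0.0833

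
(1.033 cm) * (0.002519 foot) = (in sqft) 8.537e-05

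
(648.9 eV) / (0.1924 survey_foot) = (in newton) 1.773e-15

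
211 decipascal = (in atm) 0.0002082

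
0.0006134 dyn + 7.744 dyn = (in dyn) 7.745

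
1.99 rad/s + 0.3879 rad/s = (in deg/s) 136.2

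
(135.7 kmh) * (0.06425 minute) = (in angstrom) 1.453e+12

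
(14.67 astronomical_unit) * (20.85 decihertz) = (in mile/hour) 1.024e+13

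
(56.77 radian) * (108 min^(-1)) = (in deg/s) 5855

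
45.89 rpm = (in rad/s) 4.806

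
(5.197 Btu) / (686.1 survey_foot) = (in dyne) 2.622e+06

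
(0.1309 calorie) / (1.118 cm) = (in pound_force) 11.01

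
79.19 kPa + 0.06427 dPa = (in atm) 0.7815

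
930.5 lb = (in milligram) 4.221e+08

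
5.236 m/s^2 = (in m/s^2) 5.236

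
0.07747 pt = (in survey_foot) 8.966e-05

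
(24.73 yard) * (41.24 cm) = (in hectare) 0.0009326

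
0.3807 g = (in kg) 0.0003807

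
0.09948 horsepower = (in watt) 74.18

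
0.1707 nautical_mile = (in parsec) 1.025e-14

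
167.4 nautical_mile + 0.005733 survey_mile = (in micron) 3.1e+11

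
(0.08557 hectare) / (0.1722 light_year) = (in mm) 5.252e-10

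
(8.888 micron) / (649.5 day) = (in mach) 4.652e-16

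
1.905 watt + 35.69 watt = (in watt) 37.59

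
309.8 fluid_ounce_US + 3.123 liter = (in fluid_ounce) 415.4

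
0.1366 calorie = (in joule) 0.5715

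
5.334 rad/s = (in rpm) 50.94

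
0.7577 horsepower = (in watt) 565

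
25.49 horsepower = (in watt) 1.901e+04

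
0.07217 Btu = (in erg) 7.614e+08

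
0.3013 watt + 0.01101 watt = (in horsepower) 0.0004188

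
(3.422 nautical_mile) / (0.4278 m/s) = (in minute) 246.9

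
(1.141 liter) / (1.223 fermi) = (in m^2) 9.33e+11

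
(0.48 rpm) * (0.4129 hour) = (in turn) 11.89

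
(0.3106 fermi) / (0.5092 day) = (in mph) 1.579e-20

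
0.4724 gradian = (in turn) 0.001181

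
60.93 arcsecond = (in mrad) 0.2954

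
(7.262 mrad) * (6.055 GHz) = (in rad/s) 4.397e+07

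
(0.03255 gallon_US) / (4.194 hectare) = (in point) 8.328e-06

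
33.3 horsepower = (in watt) 2.483e+04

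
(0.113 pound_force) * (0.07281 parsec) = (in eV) 7.048e+33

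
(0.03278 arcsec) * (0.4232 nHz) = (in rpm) 6.422e-16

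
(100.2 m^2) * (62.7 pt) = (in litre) 2216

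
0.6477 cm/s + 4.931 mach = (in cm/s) 1.679e+05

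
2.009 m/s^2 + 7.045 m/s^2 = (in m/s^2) 9.054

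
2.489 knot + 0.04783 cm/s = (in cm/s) 128.1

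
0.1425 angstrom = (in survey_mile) 8.855e-15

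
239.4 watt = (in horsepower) 0.321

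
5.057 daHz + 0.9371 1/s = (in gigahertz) 5.151e-08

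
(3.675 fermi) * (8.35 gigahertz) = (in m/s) 3.069e-05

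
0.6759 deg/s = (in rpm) 0.1126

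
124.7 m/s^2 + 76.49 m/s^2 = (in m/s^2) 201.2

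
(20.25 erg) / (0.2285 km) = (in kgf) 9.037e-10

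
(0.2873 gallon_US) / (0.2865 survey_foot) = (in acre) 3.077e-06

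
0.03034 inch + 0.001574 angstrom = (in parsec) 2.497e-20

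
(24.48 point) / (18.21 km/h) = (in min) 2.845e-05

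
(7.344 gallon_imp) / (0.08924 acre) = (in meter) 9.245e-05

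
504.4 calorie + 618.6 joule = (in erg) 2.729e+10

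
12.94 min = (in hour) 0.2157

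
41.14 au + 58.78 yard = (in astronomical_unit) 41.14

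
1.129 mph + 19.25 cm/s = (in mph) 1.56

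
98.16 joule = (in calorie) 23.46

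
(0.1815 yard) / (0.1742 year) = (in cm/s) 3.021e-06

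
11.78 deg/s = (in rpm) 1.963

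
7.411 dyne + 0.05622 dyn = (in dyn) 7.467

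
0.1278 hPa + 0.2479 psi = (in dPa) 1.722e+04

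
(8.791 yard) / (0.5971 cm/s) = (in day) 0.01558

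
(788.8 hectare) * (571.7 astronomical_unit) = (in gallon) 1.782e+23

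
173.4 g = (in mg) 1.734e+05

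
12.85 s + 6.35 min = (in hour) 0.1094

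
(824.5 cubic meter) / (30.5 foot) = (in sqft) 954.7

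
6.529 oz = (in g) 185.1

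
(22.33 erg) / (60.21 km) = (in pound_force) 8.337e-12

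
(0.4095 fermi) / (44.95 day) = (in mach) 3.097e-25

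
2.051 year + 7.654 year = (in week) 506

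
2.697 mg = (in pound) 5.946e-06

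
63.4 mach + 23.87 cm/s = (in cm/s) 2.159e+06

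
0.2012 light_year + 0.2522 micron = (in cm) 1.903e+17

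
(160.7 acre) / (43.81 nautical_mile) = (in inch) 315.6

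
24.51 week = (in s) 1.482e+07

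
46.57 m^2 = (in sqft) 501.3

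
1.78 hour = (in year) 0.0002032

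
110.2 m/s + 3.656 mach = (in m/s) 1355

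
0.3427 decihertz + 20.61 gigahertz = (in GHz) 20.61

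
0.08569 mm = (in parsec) 2.777e-21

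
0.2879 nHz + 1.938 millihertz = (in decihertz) 0.01938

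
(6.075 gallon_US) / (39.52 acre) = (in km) 1.438e-10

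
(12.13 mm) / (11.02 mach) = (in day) 3.742e-11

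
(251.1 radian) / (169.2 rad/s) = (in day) 1.718e-05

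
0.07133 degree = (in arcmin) 4.28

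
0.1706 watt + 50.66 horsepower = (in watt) 3.778e+04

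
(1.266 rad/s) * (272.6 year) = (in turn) 1.732e+09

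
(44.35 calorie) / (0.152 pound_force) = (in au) 1.835e-09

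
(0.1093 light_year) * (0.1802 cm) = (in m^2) 1.863e+12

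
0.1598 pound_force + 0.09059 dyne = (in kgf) 0.07248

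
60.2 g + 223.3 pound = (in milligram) 1.013e+08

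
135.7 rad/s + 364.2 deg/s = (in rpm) 1357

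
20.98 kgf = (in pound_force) 46.25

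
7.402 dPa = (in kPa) 0.0007402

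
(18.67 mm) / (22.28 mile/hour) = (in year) 5.944e-11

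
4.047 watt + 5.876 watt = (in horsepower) 0.01331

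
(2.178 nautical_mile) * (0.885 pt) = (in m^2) 1.259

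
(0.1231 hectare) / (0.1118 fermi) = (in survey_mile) 6.842e+15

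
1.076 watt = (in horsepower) 0.001443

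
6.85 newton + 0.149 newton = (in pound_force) 1.573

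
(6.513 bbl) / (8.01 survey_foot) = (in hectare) 4.241e-05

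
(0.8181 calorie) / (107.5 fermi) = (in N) 3.184e+13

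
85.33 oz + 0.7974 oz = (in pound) 5.383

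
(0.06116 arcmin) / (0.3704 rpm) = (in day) 5.309e-09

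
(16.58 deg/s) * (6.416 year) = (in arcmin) 2.013e+11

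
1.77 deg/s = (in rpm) 0.295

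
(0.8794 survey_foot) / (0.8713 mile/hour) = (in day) 7.965e-06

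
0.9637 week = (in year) 0.01848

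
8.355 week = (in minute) 8.422e+04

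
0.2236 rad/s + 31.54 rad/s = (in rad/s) 31.76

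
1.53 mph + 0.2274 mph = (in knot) 1.527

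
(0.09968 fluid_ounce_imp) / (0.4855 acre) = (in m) 1.442e-09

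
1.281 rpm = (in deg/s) 7.686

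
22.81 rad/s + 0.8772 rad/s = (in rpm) 226.2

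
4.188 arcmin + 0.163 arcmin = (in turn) 0.0002014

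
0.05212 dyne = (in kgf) 5.315e-08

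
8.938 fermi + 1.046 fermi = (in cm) 9.984e-13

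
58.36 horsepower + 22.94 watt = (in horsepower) 58.39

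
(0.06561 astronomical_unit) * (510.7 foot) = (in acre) 3.775e+08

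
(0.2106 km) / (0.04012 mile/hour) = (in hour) 3.262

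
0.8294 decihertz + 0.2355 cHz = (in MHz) 8.53e-08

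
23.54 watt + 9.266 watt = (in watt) 32.81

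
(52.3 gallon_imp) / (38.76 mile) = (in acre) 9.419e-10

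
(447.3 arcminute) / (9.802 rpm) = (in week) 2.096e-07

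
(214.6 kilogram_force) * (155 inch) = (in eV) 5.171e+22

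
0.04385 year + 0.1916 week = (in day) 17.35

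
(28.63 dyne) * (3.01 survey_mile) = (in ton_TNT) 3.315e-10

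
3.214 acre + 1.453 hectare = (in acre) 6.804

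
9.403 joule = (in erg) 9.403e+07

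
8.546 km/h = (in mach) 0.006972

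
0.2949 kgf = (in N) 2.892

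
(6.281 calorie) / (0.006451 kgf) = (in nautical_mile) 0.2243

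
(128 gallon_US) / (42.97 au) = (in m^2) 7.538e-14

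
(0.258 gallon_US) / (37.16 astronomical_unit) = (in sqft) 1.891e-15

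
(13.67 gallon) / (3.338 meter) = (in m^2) 0.0155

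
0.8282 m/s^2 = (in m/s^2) 0.8282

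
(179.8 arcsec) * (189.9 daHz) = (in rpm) 15.81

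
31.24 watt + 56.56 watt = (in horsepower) 0.1177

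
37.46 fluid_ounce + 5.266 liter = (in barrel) 0.04009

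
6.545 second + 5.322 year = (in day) 1943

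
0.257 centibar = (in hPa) 2.57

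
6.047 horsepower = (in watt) 4509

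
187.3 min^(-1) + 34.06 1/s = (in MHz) 3.718e-05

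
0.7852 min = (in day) 0.0005453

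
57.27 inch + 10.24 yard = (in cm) 1082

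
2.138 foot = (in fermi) 6.517e+14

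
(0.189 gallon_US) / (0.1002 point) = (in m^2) 20.24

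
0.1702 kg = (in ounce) 6.004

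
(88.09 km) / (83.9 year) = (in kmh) 0.0001199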